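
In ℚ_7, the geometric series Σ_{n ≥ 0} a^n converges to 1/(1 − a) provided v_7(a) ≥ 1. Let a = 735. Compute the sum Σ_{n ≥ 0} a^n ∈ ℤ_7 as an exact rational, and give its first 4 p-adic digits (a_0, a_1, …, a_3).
Σ a^n = 1/(1 − a) = -1/734;  first 4 digits = (1, 0, 1, 2)

v_7(a) = 2 ≥ 1, so the series converges in ℤ_7 to 1/(1 − a) = 1/(1 − 735) = -1/734. Expand this rational in ℤ_7: compute digits iteratively via d_i = x_i mod 7, x_{i+1} = (x_i − d_i)/7. The first 4 digits are (1, 0, 1, 2).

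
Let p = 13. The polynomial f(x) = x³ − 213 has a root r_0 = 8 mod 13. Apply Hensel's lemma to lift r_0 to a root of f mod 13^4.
r_3 = 25514 (mod 28561)

Hensel: r_{i+1} = r_i − f(r_i)/f′(r_i) mod 13^{i+2}, where f′(x) = 3x². Iterate:
  r_0 = 8 (mod 13)
  r_1 = 164 (mod 169)
  r_2 = 1347 (mod 2197)
  r_3 = 25514 (mod 28561)
Final: r = 25514 with f(r) ≡ 0 mod 13^4.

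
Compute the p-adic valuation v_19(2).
v_19(2) = 0

v_19(n) is the largest exponent k such that 19^k divides n. Factor out: 2 = 19^0 · 2. (Sign doesn't affect v_p.) So v_19(2) = 0.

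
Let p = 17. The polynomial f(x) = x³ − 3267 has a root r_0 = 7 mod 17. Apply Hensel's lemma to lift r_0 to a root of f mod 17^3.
r_2 = 2217 (mod 4913)

Hensel: r_{i+1} = r_i − f(r_i)/f′(r_i) mod 17^{i+2}, where f′(x) = 3x². Iterate:
  r_0 = 7 (mod 17)
  r_1 = 194 (mod 289)
  r_2 = 2217 (mod 4913)
Final: r = 2217 with f(r) ≡ 0 mod 17^3.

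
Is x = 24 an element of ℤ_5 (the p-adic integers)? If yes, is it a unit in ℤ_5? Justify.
x ∈ ℤ_5^× (unit); v_5(x) = 0

ℤ_5 = {x ∈ ℚ_5 : v_5(x) ≥ 0} and ℤ_5^× = {x ∈ ℤ_5 : v_5(x) = 0}. Here v_5(24) = v_5(num) − v_5(den) = 0; compare against these criteria.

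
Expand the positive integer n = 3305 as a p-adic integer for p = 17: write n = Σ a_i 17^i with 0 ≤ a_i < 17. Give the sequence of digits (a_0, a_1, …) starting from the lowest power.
(a_0, a_1, …) = (7, 7, 11)

Repeated division by 17 gives the digits low-to-high: 3305 = 7 + 7·17^1 + 11·17^2. Digit sequence: (7, 7, 11).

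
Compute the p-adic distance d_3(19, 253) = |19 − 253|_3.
d_3(19, 253) = 1/9

Step 1 — x − y = 19 − 253 = -234. Step 2 — v_3(-234) = 2 (factor: -234 = −(3^2 · 26); the sign does not affect v_p). Step 3 — |x − y|_3 = 3^{-2} = 1/9.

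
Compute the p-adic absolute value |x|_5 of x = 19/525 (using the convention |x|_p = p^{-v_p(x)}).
|19/525|_5 = 25

Step 1 — compute v_5(x) by factoring powers of 5 out of the numerator and denominator: v_5(19/525) = -2. Step 2 — apply |x|_p = p^{-v_p(x)} = 5^{2} = 25.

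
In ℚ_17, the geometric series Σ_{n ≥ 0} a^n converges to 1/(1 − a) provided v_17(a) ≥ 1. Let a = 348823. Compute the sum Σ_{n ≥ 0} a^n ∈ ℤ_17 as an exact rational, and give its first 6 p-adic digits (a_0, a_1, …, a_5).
Σ a^n = 1/(1 − a) = -1/348822;  first 6 digits = (1, 0, 0, 3, 4, 0)

v_17(a) = 3 ≥ 1, so the series converges in ℤ_17 to 1/(1 − a) = 1/(1 − 348823) = -1/348822. Expand this rational in ℤ_17: compute digits iteratively via d_i = x_i mod 17, x_{i+1} = (x_i − d_i)/17. The first 6 digits are (1, 0, 0, 3, 4, 0).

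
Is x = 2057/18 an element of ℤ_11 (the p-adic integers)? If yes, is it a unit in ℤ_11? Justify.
x ∈ ℤ_11 but not a unit; v_11(x) = 2 > 0

ℤ_11 = {x ∈ ℚ_11 : v_11(x) ≥ 0} and ℤ_11^× = {x ∈ ℤ_11 : v_11(x) = 0}. Here v_11(2057/18) = v_11(num) − v_11(den) = 2; compare against these criteria.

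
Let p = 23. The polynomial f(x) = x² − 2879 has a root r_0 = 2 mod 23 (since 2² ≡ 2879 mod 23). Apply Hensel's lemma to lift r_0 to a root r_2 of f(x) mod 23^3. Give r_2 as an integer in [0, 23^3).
r_2 = 8259 (mod 12167)

Hensel's recurrence: r_{i+1} = r_i − f(r_i)·(f′(r_i))^{-1} mod 23^{i+2}, with f′(x) = 2x. Iterate:
  r_0 = 2 (mod 23)
  r_1 = 324 (mod 529)
  r_2 = 8259 (mod 12167)
Final: r_2 = 8259, and one checks f(r_2) ≡ 0 mod 23^3.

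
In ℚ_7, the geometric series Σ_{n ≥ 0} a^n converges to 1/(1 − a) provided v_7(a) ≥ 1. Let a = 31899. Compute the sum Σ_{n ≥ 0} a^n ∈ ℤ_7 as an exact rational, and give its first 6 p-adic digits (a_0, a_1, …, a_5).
Σ a^n = 1/(1 − a) = -1/31898;  first 6 digits = (1, 0, 0, 2, 6, 1)

v_7(a) = 3 ≥ 1, so the series converges in ℤ_7 to 1/(1 − a) = 1/(1 − 31899) = -1/31898. Expand this rational in ℤ_7: compute digits iteratively via d_i = x_i mod 7, x_{i+1} = (x_i − d_i)/7. The first 6 digits are (1, 0, 0, 2, 6, 1).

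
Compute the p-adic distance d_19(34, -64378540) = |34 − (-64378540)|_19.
d_19(34, -64378540) = 1/2476099

Step 1 — x − y = 34 − (-64378540) = 64378574. Step 2 — v_19(64378574) = 5 (factor: 64378574 = (19^5 · 26); the sign does not affect v_p). Step 3 — |x − y|_19 = 19^{-5} = 1/2476099.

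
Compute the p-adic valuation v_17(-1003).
v_17(-1003) = 1

v_17(n) is the largest exponent k such that 17^k divides n. Factor out: -1003 = -17^1 · 59. (Sign doesn't affect v_p.) So v_17(-1003) = 1.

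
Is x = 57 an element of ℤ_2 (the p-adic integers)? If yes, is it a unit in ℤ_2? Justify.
x ∈ ℤ_2^× (unit); v_2(x) = 0

ℤ_2 = {x ∈ ℚ_2 : v_2(x) ≥ 0} and ℤ_2^× = {x ∈ ℤ_2 : v_2(x) = 0}. Here v_2(57) = v_2(num) − v_2(den) = 0; compare against these criteria.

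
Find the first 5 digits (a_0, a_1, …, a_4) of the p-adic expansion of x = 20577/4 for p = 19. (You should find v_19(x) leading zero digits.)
(a_0, …, a_4) = (0, 0, 0, 15, 4)

v_19(20577/4) = 3, so a_0 = ... = a_2 = 0. Factor out: x = 19^3 · u with u = 3/4 a unit in ℤ_19. Expand u iteratively via a_{v+i} = u_i mod 19, u_{i+1} = (u_i − a_{v+i})/19:
  u_0 = 3/4;  a_3 = 15;  u_1 = (u_0 − 15)/19 = -3/4
  u_1 = -3/4;  a_4 = 4;  u_2 = (u_1 − 4)/19 = -1/4
Digits: (0, 0, 0, 15, 4).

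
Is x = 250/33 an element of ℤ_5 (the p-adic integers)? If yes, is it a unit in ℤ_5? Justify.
x ∈ ℤ_5 but not a unit; v_5(x) = 3 > 0

ℤ_5 = {x ∈ ℚ_5 : v_5(x) ≥ 0} and ℤ_5^× = {x ∈ ℤ_5 : v_5(x) = 0}. Here v_5(250/33) = v_5(num) − v_5(den) = 3; compare against these criteria.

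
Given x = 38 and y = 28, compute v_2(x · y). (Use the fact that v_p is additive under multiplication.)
v_2(1064) = 3

v_p(x) = 1 (factor: 38 = 2^1 · 19); v_p(y) = 2 (factor: 28 = 2^2 · 7). Additivity: v_p(xy) = v_p(x) + v_p(y) = 1 + 2 = 3. (Direct check: xy = 1064 = 2^3 · (133).)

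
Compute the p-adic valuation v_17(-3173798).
v_17(-3173798) = 4

v_17(n) is the largest exponent k such that 17^k divides n. Factor out: -3173798 = -17^4 · 38. (Sign doesn't affect v_p.) So v_17(-3173798) = 4.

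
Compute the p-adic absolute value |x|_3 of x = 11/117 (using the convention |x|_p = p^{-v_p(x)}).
|11/117|_3 = 9

Step 1 — compute v_3(x) by factoring powers of 3 out of the numerator and denominator: v_3(11/117) = -2. Step 2 — apply |x|_p = p^{-v_p(x)} = 3^{2} = 9.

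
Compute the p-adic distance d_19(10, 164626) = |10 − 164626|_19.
d_19(10, 164626) = 1/6859

Step 1 — x − y = 10 − 164626 = -164616. Step 2 — v_19(-164616) = 3 (factor: -164616 = −(19^3 · 24); the sign does not affect v_p). Step 3 — |x − y|_19 = 19^{-3} = 1/6859.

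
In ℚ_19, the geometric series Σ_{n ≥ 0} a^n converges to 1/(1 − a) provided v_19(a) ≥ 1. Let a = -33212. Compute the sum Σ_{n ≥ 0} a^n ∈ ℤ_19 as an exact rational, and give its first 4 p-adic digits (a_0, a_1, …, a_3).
Σ a^n = 1/(1 − a) = 1/33213;  first 4 digits = (1, 0, 3, 14)

v_19(a) = 2 ≥ 1, so the series converges in ℤ_19 to 1/(1 − a) = 1/(1 − (-33212)) = 1/33213. Expand this rational in ℤ_19: compute digits iteratively via d_i = x_i mod 19, x_{i+1} = (x_i − d_i)/19. The first 4 digits are (1, 0, 3, 14).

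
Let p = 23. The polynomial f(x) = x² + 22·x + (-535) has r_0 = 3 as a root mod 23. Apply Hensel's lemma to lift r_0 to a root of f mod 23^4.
r_3 = 253486 (mod 279841)

Hensel: r_{i+1} = r_i − f(r_i)·(f′(r_i))^{-1} mod 23^{i+2}, f′(x) = 2x + 22. Iterate:
  r_0 = 3 (mod 23)
  r_1 = 95 (mod 529)
  r_2 = 10146 (mod 12167)
  r_3 = 253486 (mod 279841)
Final: r = 253486 satisfies f(r) ≡ 0 mod 23^4.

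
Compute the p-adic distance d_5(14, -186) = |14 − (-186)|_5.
d_5(14, -186) = 1/25

Step 1 — x − y = 14 − (-186) = 200. Step 2 — v_5(200) = 2 (factor: 200 = (5^2 · 8); the sign does not affect v_p). Step 3 — |x − y|_5 = 5^{-2} = 1/25.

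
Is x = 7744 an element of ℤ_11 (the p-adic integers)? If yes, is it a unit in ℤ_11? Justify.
x ∈ ℤ_11 but not a unit; v_11(x) = 2 > 0

ℤ_11 = {x ∈ ℚ_11 : v_11(x) ≥ 0} and ℤ_11^× = {x ∈ ℤ_11 : v_11(x) = 0}. Here v_11(7744) = v_11(num) − v_11(den) = 2; compare against these criteria.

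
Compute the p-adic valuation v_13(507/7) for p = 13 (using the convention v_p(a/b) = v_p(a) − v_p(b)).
v_13(507/7) = 2

Factor powers of 13 from the numerator and denominator of the reduced fraction: 507 = 13^2 · 3 and 7 = 13^0 · 7. Apply v_p(a/b) = v_p(a) − v_p(b): v_13(507/7) = 2 − 0 = 2.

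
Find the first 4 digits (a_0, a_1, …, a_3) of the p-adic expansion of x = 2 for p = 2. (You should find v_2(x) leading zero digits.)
(a_0, …, a_3) = (0, 1, 0, 0)

v_2(2) = 1, so a_0 = ... = a_0 = 0. Factor out: x = 2^1 · u with u = 1 a unit in ℤ_2. Expand u iteratively via a_{v+i} = u_i mod 2, u_{i+1} = (u_i − a_{v+i})/2:
  u_0 = 1;  a_1 = 1;  u_1 = (u_0 − 1)/2 = 0
  u_1 = 0;  a_2 = 0;  u_2 = (u_1 − 0)/2 = 0
  u_2 = 0;  a_3 = 0;  u_3 = (u_2 − 0)/2 = 0
Digits: (0, 1, 0, 0).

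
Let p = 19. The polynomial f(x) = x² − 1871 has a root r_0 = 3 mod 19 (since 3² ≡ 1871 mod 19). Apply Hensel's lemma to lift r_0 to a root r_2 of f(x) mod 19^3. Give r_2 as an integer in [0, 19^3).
r_2 = 3442 (mod 6859)

Hensel's recurrence: r_{i+1} = r_i − f(r_i)·(f′(r_i))^{-1} mod 19^{i+2}, with f′(x) = 2x. Iterate:
  r_0 = 3 (mod 19)
  r_1 = 193 (mod 361)
  r_2 = 3442 (mod 6859)
Final: r_2 = 3442, and one checks f(r_2) ≡ 0 mod 19^3.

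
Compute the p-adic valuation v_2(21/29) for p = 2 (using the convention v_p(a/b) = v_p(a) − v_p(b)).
v_2(21/29) = 0

Factor powers of 2 from the numerator and denominator of the reduced fraction: 21 = 2^0 · 21 and 29 = 2^0 · 29. Apply v_p(a/b) = v_p(a) − v_p(b): v_2(21/29) = 0 − 0 = 0.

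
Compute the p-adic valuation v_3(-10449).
v_3(-10449) = 5

v_3(n) is the largest exponent k such that 3^k divides n. Factor out: -10449 = -3^5 · 43. (Sign doesn't affect v_p.) So v_3(-10449) = 5.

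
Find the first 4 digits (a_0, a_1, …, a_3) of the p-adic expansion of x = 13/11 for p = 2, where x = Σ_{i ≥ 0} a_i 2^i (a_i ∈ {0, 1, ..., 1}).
(a_0, …, a_3) = (1, 1, 1, 0)

v_2(13/11) = 0 (numerator and denominator both coprime to 2), so x ∈ ℤ_2^×. Compute digits iteratively via a_i = x_i mod 2, x_{i+1} = (x_i − a_i)/2, with x_0 = x:
  x_0 = 13/11;  a_0 = 1;  x_1 = (x_0 − 1)/2 = 1/11
  x_1 = 1/11;  a_1 = 1;  x_2 = (x_1 − 1)/2 = -5/11
  x_2 = -5/11;  a_2 = 1;  x_3 = (x_2 − 1)/2 = -8/11
  x_3 = -8/11;  a_3 = 0;  x_4 = (x_3 − 0)/2 = -4/11
Digits: (1, 1, 1, 0).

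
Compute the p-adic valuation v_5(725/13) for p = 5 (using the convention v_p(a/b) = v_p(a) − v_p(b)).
v_5(725/13) = 2

Factor powers of 5 from the numerator and denominator of the reduced fraction: 725 = 5^2 · 29 and 13 = 5^0 · 13. Apply v_p(a/b) = v_p(a) − v_p(b): v_5(725/13) = 2 − 0 = 2.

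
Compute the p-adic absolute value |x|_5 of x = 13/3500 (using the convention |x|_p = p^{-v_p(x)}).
|13/3500|_5 = 125

Step 1 — compute v_5(x) by factoring powers of 5 out of the numerator and denominator: v_5(13/3500) = -3. Step 2 — apply |x|_p = p^{-v_p(x)} = 5^{3} = 125.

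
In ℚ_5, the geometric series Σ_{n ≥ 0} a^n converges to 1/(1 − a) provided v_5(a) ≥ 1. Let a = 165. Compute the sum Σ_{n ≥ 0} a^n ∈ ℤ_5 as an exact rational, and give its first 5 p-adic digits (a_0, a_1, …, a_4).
Σ a^n = 1/(1 − a) = -1/164;  first 5 digits = (1, 3, 0, 1, 2)

v_5(a) = 1 ≥ 1, so the series converges in ℤ_5 to 1/(1 − a) = 1/(1 − 165) = -1/164. Expand this rational in ℤ_5: compute digits iteratively via d_i = x_i mod 5, x_{i+1} = (x_i − d_i)/5. The first 5 digits are (1, 3, 0, 1, 2).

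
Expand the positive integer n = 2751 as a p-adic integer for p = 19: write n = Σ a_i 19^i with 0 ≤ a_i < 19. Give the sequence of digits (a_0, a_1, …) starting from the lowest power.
(a_0, a_1, …) = (15, 11, 7)

Repeated division by 19 gives the digits low-to-high: 2751 = 15 + 11·19^1 + 7·19^2. Digit sequence: (15, 11, 7).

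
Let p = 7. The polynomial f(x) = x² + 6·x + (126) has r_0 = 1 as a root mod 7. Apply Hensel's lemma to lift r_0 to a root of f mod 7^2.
r_1 = 15 (mod 49)

Hensel: r_{i+1} = r_i − f(r_i)·(f′(r_i))^{-1} mod 7^{i+2}, f′(x) = 2x + 6. Iterate:
  r_0 = 1 (mod 7)
  r_1 = 15 (mod 49)
Final: r = 15 satisfies f(r) ≡ 0 mod 7^2.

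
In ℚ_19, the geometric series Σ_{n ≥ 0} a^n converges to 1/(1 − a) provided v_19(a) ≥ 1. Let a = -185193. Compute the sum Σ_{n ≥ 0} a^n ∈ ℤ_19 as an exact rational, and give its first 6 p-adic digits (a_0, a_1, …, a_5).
Σ a^n = 1/(1 − a) = 1/185194;  first 6 digits = (1, 0, 0, 11, 17, 18)

v_19(a) = 3 ≥ 1, so the series converges in ℤ_19 to 1/(1 − a) = 1/(1 − (-185193)) = 1/185194. Expand this rational in ℤ_19: compute digits iteratively via d_i = x_i mod 19, x_{i+1} = (x_i − d_i)/19. The first 6 digits are (1, 0, 0, 11, 17, 18).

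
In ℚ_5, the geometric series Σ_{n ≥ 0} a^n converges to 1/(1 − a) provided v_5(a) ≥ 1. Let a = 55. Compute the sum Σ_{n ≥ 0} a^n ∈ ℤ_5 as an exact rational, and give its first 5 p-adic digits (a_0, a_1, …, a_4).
Σ a^n = 1/(1 − a) = -1/54;  first 5 digits = (1, 1, 3, 0, 2)

v_5(a) = 1 ≥ 1, so the series converges in ℤ_5 to 1/(1 − a) = 1/(1 − 55) = -1/54. Expand this rational in ℤ_5: compute digits iteratively via d_i = x_i mod 5, x_{i+1} = (x_i − d_i)/5. The first 5 digits are (1, 1, 3, 0, 2).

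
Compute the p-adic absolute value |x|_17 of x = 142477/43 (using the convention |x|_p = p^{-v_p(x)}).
|142477/43|_17 = 1/4913

Step 1 — compute v_17(x) by factoring powers of 17 out of the numerator and denominator: v_17(142477/43) = 3. Step 2 — apply |x|_p = p^{-v_p(x)} = 17^{-3} = 1/4913.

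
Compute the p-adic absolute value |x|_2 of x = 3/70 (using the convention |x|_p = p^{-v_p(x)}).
|3/70|_2 = 2

Step 1 — compute v_2(x) by factoring powers of 2 out of the numerator and denominator: v_2(3/70) = -1. Step 2 — apply |x|_p = p^{-v_p(x)} = 2^{1} = 2.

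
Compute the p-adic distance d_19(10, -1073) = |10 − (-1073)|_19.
d_19(10, -1073) = 1/361

Step 1 — x − y = 10 − (-1073) = 1083. Step 2 — v_19(1083) = 2 (factor: 1083 = (19^2 · 3); the sign does not affect v_p). Step 3 — |x − y|_19 = 19^{-2} = 1/361.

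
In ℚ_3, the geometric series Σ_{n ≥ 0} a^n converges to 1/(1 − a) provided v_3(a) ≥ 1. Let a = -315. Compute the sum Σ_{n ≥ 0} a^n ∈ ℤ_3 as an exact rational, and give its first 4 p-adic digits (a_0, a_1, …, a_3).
Σ a^n = 1/(1 − a) = 1/316;  first 4 digits = (1, 0, 1, 0)

v_3(a) = 2 ≥ 1, so the series converges in ℤ_3 to 1/(1 − a) = 1/(1 − (-315)) = 1/316. Expand this rational in ℤ_3: compute digits iteratively via d_i = x_i mod 3, x_{i+1} = (x_i − d_i)/3. The first 4 digits are (1, 0, 1, 0).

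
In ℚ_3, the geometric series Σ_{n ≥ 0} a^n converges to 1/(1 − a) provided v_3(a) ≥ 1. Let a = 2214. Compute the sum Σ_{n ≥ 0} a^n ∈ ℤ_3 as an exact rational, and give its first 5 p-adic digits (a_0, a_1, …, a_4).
Σ a^n = 1/(1 − a) = -1/2213;  first 5 digits = (1, 0, 0, 1, 0)

v_3(a) = 3 ≥ 1, so the series converges in ℤ_3 to 1/(1 − a) = 1/(1 − 2214) = -1/2213. Expand this rational in ℤ_3: compute digits iteratively via d_i = x_i mod 3, x_{i+1} = (x_i − d_i)/3. The first 5 digits are (1, 0, 0, 1, 0).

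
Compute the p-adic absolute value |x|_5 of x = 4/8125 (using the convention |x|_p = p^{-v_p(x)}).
|4/8125|_5 = 625

Step 1 — compute v_5(x) by factoring powers of 5 out of the numerator and denominator: v_5(4/8125) = -4. Step 2 — apply |x|_p = p^{-v_p(x)} = 5^{4} = 625.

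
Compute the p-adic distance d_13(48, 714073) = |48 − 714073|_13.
d_13(48, 714073) = 1/28561

Step 1 — x − y = 48 − 714073 = -714025. Step 2 — v_13(-714025) = 4 (factor: -714025 = −(13^4 · 25); the sign does not affect v_p). Step 3 — |x − y|_13 = 13^{-4} = 1/28561.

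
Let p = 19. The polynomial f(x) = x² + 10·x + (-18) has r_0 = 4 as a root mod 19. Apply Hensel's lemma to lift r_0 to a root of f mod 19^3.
r_2 = 2208 (mod 6859)

Hensel: r_{i+1} = r_i − f(r_i)·(f′(r_i))^{-1} mod 19^{i+2}, f′(x) = 2x + 10. Iterate:
  r_0 = 4 (mod 19)
  r_1 = 42 (mod 361)
  r_2 = 2208 (mod 6859)
Final: r = 2208 satisfies f(r) ≡ 0 mod 19^3.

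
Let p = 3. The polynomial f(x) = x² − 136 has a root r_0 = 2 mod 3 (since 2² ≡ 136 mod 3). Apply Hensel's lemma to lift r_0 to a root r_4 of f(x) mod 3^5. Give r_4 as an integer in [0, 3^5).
r_4 = 53 (mod 243)

Hensel's recurrence: r_{i+1} = r_i − f(r_i)·(f′(r_i))^{-1} mod 3^{i+2}, with f′(x) = 2x. Iterate:
  r_0 = 2 (mod 3)
  r_1 = 8 (mod 9)
  r_2 = 26 (mod 27)
  r_3 = 53 (mod 81)
  r_4 = 53 (mod 243)
Final: r_4 = 53, and one checks f(r_4) ≡ 0 mod 3^5.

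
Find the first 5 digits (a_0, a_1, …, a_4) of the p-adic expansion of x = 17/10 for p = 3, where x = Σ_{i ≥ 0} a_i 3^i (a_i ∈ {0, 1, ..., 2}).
(a_0, …, a_4) = (2, 2, 2, 0, 0)

v_3(17/10) = 0 (numerator and denominator both coprime to 3), so x ∈ ℤ_3^×. Compute digits iteratively via a_i = x_i mod 3, x_{i+1} = (x_i − a_i)/3, with x_0 = x:
  x_0 = 17/10;  a_0 = 2;  x_1 = (x_0 − 2)/3 = -1/10
  x_1 = -1/10;  a_1 = 2;  x_2 = (x_1 − 2)/3 = -7/10
  x_2 = -7/10;  a_2 = 2;  x_3 = (x_2 − 2)/3 = -9/10
  x_3 = -9/10;  a_3 = 0;  x_4 = (x_3 − 0)/3 = -3/10
  x_4 = -3/10;  a_4 = 0;  x_5 = (x_4 − 0)/3 = -1/10
Digits: (2, 2, 2, 0, 0).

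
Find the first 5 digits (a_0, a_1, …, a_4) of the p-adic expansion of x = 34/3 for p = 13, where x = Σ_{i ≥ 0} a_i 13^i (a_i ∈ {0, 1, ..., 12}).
(a_0, …, a_4) = (7, 9, 8, 8, 8)

v_13(34/3) = 0 (numerator and denominator both coprime to 13), so x ∈ ℤ_13^×. Compute digits iteratively via a_i = x_i mod 13, x_{i+1} = (x_i − a_i)/13, with x_0 = x:
  x_0 = 34/3;  a_0 = 7;  x_1 = (x_0 − 7)/13 = 1/3
  x_1 = 1/3;  a_1 = 9;  x_2 = (x_1 − 9)/13 = -2/3
  x_2 = -2/3;  a_2 = 8;  x_3 = (x_2 − 8)/13 = -2/3
  x_3 = -2/3;  a_3 = 8;  x_4 = (x_3 − 8)/13 = -2/3
  x_4 = -2/3;  a_4 = 8;  x_5 = (x_4 − 8)/13 = -2/3
Digits: (7, 9, 8, 8, 8).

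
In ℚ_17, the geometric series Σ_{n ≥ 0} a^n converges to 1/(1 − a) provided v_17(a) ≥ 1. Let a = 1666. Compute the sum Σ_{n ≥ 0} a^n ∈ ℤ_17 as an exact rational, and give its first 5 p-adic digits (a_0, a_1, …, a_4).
Σ a^n = 1/(1 − a) = -1/1665;  first 5 digits = (1, 13, 4, 8, 12)

v_17(a) = 1 ≥ 1, so the series converges in ℤ_17 to 1/(1 − a) = 1/(1 − 1666) = -1/1665. Expand this rational in ℤ_17: compute digits iteratively via d_i = x_i mod 17, x_{i+1} = (x_i − d_i)/17. The first 5 digits are (1, 13, 4, 8, 12).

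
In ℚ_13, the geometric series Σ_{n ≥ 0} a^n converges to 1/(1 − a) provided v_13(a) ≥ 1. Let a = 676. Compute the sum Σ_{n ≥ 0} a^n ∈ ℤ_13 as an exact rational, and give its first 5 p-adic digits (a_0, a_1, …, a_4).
Σ a^n = 1/(1 − a) = -1/675;  first 5 digits = (1, 0, 4, 0, 3)

v_13(a) = 2 ≥ 1, so the series converges in ℤ_13 to 1/(1 − a) = 1/(1 − 676) = -1/675. Expand this rational in ℤ_13: compute digits iteratively via d_i = x_i mod 13, x_{i+1} = (x_i − d_i)/13. The first 5 digits are (1, 0, 4, 0, 3).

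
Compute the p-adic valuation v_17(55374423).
v_17(55374423) = 5

v_17(n) is the largest exponent k such that 17^k divides n. Factor out: 55374423 = 17^5 · 39. (Sign doesn't affect v_p.) So v_17(55374423) = 5.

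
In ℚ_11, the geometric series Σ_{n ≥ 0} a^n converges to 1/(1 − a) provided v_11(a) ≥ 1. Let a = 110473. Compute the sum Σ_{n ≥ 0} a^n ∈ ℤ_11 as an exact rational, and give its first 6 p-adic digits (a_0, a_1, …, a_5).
Σ a^n = 1/(1 − a) = -1/110472;  first 6 digits = (1, 0, 0, 6, 7, 0)

v_11(a) = 3 ≥ 1, so the series converges in ℤ_11 to 1/(1 − a) = 1/(1 − 110473) = -1/110472. Expand this rational in ℤ_11: compute digits iteratively via d_i = x_i mod 11, x_{i+1} = (x_i − d_i)/11. The first 6 digits are (1, 0, 0, 6, 7, 0).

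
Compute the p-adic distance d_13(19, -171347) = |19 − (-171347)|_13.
d_13(19, -171347) = 1/28561

Step 1 — x − y = 19 − (-171347) = 171366. Step 2 — v_13(171366) = 4 (factor: 171366 = (13^4 · 6); the sign does not affect v_p). Step 3 — |x − y|_13 = 13^{-4} = 1/28561.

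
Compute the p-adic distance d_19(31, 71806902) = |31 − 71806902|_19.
d_19(31, 71806902) = 1/2476099

Step 1 — x − y = 31 − 71806902 = -71806871. Step 2 — v_19(-71806871) = 5 (factor: -71806871 = −(19^5 · 29); the sign does not affect v_p). Step 3 — |x − y|_19 = 19^{-5} = 1/2476099.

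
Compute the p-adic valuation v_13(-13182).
v_13(-13182) = 3

v_13(n) is the largest exponent k such that 13^k divides n. Factor out: -13182 = -13^3 · 6. (Sign doesn't affect v_p.) So v_13(-13182) = 3.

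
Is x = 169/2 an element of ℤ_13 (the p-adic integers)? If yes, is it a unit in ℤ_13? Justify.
x ∈ ℤ_13 but not a unit; v_13(x) = 2 > 0

ℤ_13 = {x ∈ ℚ_13 : v_13(x) ≥ 0} and ℤ_13^× = {x ∈ ℤ_13 : v_13(x) = 0}. Here v_13(169/2) = v_13(num) − v_13(den) = 2; compare against these criteria.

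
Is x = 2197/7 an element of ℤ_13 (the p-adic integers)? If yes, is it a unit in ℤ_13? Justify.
x ∈ ℤ_13 but not a unit; v_13(x) = 3 > 0

ℤ_13 = {x ∈ ℚ_13 : v_13(x) ≥ 0} and ℤ_13^× = {x ∈ ℤ_13 : v_13(x) = 0}. Here v_13(2197/7) = v_13(num) − v_13(den) = 3; compare against these criteria.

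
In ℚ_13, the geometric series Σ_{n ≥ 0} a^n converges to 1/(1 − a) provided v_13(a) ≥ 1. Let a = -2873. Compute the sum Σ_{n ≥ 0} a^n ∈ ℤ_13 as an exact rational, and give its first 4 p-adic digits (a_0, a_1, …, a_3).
Σ a^n = 1/(1 − a) = 1/2874;  first 4 digits = (1, 0, 9, 11)

v_13(a) = 2 ≥ 1, so the series converges in ℤ_13 to 1/(1 − a) = 1/(1 − (-2873)) = 1/2874. Expand this rational in ℤ_13: compute digits iteratively via d_i = x_i mod 13, x_{i+1} = (x_i − d_i)/13. The first 4 digits are (1, 0, 9, 11).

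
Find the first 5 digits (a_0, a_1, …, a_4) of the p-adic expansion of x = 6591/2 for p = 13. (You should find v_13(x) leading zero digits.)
(a_0, …, a_4) = (0, 0, 0, 8, 6)

v_13(6591/2) = 3, so a_0 = ... = a_2 = 0. Factor out: x = 13^3 · u with u = 3/2 a unit in ℤ_13. Expand u iteratively via a_{v+i} = u_i mod 13, u_{i+1} = (u_i − a_{v+i})/13:
  u_0 = 3/2;  a_3 = 8;  u_1 = (u_0 − 8)/13 = -1/2
  u_1 = -1/2;  a_4 = 6;  u_2 = (u_1 − 6)/13 = -1/2
Digits: (0, 0, 0, 8, 6).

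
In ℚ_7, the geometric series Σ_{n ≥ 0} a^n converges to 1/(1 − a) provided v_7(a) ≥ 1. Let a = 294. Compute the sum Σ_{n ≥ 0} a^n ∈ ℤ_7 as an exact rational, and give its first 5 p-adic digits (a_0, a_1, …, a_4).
Σ a^n = 1/(1 − a) = -1/293;  first 5 digits = (1, 0, 6, 0, 1)

v_7(a) = 2 ≥ 1, so the series converges in ℤ_7 to 1/(1 − a) = 1/(1 − 294) = -1/293. Expand this rational in ℤ_7: compute digits iteratively via d_i = x_i mod 7, x_{i+1} = (x_i − d_i)/7. The first 5 digits are (1, 0, 6, 0, 1).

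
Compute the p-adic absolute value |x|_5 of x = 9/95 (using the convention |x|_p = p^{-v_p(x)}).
|9/95|_5 = 5

Step 1 — compute v_5(x) by factoring powers of 5 out of the numerator and denominator: v_5(9/95) = -1. Step 2 — apply |x|_p = p^{-v_p(x)} = 5^{1} = 5.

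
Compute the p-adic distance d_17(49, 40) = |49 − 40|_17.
d_17(49, 40) = 1

Step 1 — x − y = 49 − 40 = 9. Step 2 — v_17(9) = 0 (factor: 9 = (17^0 · 9); the sign does not affect v_p). Step 3 — |x − y|_17 = 17^{0} = 1.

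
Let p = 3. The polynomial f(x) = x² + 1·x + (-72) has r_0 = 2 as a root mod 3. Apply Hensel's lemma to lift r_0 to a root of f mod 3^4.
r_3 = 8 (mod 81)

Hensel: r_{i+1} = r_i − f(r_i)·(f′(r_i))^{-1} mod 3^{i+2}, f′(x) = 2x + 1. Iterate:
  r_0 = 2 (mod 3)
  r_1 = 8 (mod 9)
  r_2 = 8 (mod 27)
  r_3 = 8 (mod 81)
Final: r = 8 satisfies f(r) ≡ 0 mod 3^4.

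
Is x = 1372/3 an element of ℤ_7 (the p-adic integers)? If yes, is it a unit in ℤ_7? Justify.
x ∈ ℤ_7 but not a unit; v_7(x) = 3 > 0

ℤ_7 = {x ∈ ℚ_7 : v_7(x) ≥ 0} and ℤ_7^× = {x ∈ ℤ_7 : v_7(x) = 0}. Here v_7(1372/3) = v_7(num) − v_7(den) = 3; compare against these criteria.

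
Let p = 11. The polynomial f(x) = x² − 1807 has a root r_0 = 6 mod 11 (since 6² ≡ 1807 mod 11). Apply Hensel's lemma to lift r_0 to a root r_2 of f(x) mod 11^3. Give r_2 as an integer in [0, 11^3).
r_2 = 325 (mod 1331)

Hensel's recurrence: r_{i+1} = r_i − f(r_i)·(f′(r_i))^{-1} mod 11^{i+2}, with f′(x) = 2x. Iterate:
  r_0 = 6 (mod 11)
  r_1 = 83 (mod 121)
  r_2 = 325 (mod 1331)
Final: r_2 = 325, and one checks f(r_2) ≡ 0 mod 11^3.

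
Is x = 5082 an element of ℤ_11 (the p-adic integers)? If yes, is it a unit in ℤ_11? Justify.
x ∈ ℤ_11 but not a unit; v_11(x) = 2 > 0

ℤ_11 = {x ∈ ℚ_11 : v_11(x) ≥ 0} and ℤ_11^× = {x ∈ ℤ_11 : v_11(x) = 0}. Here v_11(5082) = v_11(num) − v_11(den) = 2; compare against these criteria.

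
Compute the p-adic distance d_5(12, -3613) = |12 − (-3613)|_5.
d_5(12, -3613) = 1/125

Step 1 — x − y = 12 − (-3613) = 3625. Step 2 — v_5(3625) = 3 (factor: 3625 = (5^3 · 29); the sign does not affect v_p). Step 3 — |x − y|_5 = 5^{-3} = 1/125.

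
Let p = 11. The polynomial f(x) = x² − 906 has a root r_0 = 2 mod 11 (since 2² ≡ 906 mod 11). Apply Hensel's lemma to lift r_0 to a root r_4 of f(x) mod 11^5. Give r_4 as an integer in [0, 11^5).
r_4 = 28360 (mod 161051)

Hensel's recurrence: r_{i+1} = r_i − f(r_i)·(f′(r_i))^{-1} mod 11^{i+2}, with f′(x) = 2x. Iterate:
  r_0 = 2 (mod 11)
  r_1 = 46 (mod 121)
  r_2 = 409 (mod 1331)
  r_3 = 13719 (mod 14641)
  r_4 = 28360 (mod 161051)
Final: r_4 = 28360, and one checks f(r_4) ≡ 0 mod 11^5.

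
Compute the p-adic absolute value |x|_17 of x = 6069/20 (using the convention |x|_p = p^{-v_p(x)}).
|6069/20|_17 = 1/289

Step 1 — compute v_17(x) by factoring powers of 17 out of the numerator and denominator: v_17(6069/20) = 2. Step 2 — apply |x|_p = p^{-v_p(x)} = 17^{-2} = 1/289.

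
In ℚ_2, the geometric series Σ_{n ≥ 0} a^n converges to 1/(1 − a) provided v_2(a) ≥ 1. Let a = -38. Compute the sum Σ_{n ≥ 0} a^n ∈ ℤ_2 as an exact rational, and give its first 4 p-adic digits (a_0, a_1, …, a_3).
Σ a^n = 1/(1 − a) = 1/39;  first 4 digits = (1, 1, 1, 0)

v_2(a) = 1 ≥ 1, so the series converges in ℤ_2 to 1/(1 − a) = 1/(1 − (-38)) = 1/39. Expand this rational in ℤ_2: compute digits iteratively via d_i = x_i mod 2, x_{i+1} = (x_i − d_i)/2. The first 4 digits are (1, 1, 1, 0).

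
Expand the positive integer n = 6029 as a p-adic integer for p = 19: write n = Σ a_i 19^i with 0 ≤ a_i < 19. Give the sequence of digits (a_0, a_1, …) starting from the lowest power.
(a_0, a_1, …) = (6, 13, 16)

Repeated division by 19 gives the digits low-to-high: 6029 = 6 + 13·19^1 + 16·19^2. Digit sequence: (6, 13, 16).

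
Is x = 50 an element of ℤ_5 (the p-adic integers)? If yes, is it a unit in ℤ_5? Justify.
x ∈ ℤ_5 but not a unit; v_5(x) = 2 > 0

ℤ_5 = {x ∈ ℚ_5 : v_5(x) ≥ 0} and ℤ_5^× = {x ∈ ℤ_5 : v_5(x) = 0}. Here v_5(50) = v_5(num) − v_5(den) = 2; compare against these criteria.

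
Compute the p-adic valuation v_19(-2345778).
v_19(-2345778) = 4

v_19(n) is the largest exponent k such that 19^k divides n. Factor out: -2345778 = -19^4 · 18. (Sign doesn't affect v_p.) So v_19(-2345778) = 4.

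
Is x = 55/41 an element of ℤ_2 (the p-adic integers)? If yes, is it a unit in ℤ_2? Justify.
x ∈ ℤ_2^× (unit); v_2(x) = 0

ℤ_2 = {x ∈ ℚ_2 : v_2(x) ≥ 0} and ℤ_2^× = {x ∈ ℤ_2 : v_2(x) = 0}. Here v_2(55/41) = v_2(num) − v_2(den) = 0; compare against these criteria.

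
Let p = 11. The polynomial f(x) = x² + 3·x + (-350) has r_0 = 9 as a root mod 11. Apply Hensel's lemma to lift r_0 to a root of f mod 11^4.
r_3 = 9084 (mod 14641)

Hensel: r_{i+1} = r_i − f(r_i)·(f′(r_i))^{-1} mod 11^{i+2}, f′(x) = 2x + 3. Iterate:
  r_0 = 9 (mod 11)
  r_1 = 9 (mod 121)
  r_2 = 1098 (mod 1331)
  r_3 = 9084 (mod 14641)
Final: r = 9084 satisfies f(r) ≡ 0 mod 11^4.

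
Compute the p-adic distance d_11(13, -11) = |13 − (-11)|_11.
d_11(13, -11) = 1

Step 1 — x − y = 13 − (-11) = 24. Step 2 — v_11(24) = 0 (factor: 24 = (11^0 · 24); the sign does not affect v_p). Step 3 — |x − y|_11 = 11^{0} = 1.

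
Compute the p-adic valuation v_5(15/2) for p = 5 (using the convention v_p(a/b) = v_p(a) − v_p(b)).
v_5(15/2) = 1

Factor powers of 5 from the numerator and denominator of the reduced fraction: 15 = 5^1 · 3 and 2 = 5^0 · 2. Apply v_p(a/b) = v_p(a) − v_p(b): v_5(15/2) = 1 − 0 = 1.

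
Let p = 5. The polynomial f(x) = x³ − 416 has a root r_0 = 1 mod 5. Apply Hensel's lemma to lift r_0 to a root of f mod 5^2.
r_1 = 6 (mod 25)

Hensel: r_{i+1} = r_i − f(r_i)/f′(r_i) mod 5^{i+2}, where f′(x) = 3x². Iterate:
  r_0 = 1 (mod 5)
  r_1 = 6 (mod 25)
Final: r = 6 with f(r) ≡ 0 mod 5^2.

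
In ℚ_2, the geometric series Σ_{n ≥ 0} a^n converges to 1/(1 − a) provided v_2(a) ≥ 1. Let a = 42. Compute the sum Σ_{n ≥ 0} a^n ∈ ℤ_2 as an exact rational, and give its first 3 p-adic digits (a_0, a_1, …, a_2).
Σ a^n = 1/(1 − a) = -1/41;  first 3 digits = (1, 1, 1)

v_2(a) = 1 ≥ 1, so the series converges in ℤ_2 to 1/(1 − a) = 1/(1 − 42) = -1/41. Expand this rational in ℤ_2: compute digits iteratively via d_i = x_i mod 2, x_{i+1} = (x_i − d_i)/2. The first 3 digits are (1, 1, 1).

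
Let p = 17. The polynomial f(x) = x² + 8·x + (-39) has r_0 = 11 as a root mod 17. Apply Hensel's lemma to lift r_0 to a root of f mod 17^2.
r_1 = 198 (mod 289)

Hensel: r_{i+1} = r_i − f(r_i)·(f′(r_i))^{-1} mod 17^{i+2}, f′(x) = 2x + 8. Iterate:
  r_0 = 11 (mod 17)
  r_1 = 198 (mod 289)
Final: r = 198 satisfies f(r) ≡ 0 mod 17^2.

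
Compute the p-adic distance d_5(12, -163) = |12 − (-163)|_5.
d_5(12, -163) = 1/25

Step 1 — x − y = 12 − (-163) = 175. Step 2 — v_5(175) = 2 (factor: 175 = (5^2 · 7); the sign does not affect v_p). Step 3 — |x − y|_5 = 5^{-2} = 1/25.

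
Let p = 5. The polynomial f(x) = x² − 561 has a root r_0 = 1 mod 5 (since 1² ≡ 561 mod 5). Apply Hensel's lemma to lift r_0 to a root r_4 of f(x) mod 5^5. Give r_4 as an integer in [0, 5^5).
r_4 = 2706 (mod 3125)

Hensel's recurrence: r_{i+1} = r_i − f(r_i)·(f′(r_i))^{-1} mod 5^{i+2}, with f′(x) = 2x. Iterate:
  r_0 = 1 (mod 5)
  r_1 = 6 (mod 25)
  r_2 = 81 (mod 125)
  r_3 = 206 (mod 625)
  r_4 = 2706 (mod 3125)
Final: r_4 = 2706, and one checks f(r_4) ≡ 0 mod 5^5.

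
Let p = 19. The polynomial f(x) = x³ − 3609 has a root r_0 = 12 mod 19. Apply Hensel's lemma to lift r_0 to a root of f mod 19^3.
r_2 = 3318 (mod 6859)

Hensel: r_{i+1} = r_i − f(r_i)/f′(r_i) mod 19^{i+2}, where f′(x) = 3x². Iterate:
  r_0 = 12 (mod 19)
  r_1 = 69 (mod 361)
  r_2 = 3318 (mod 6859)
Final: r = 3318 with f(r) ≡ 0 mod 19^3.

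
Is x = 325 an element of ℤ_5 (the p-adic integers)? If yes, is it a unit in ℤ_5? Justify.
x ∈ ℤ_5 but not a unit; v_5(x) = 2 > 0

ℤ_5 = {x ∈ ℚ_5 : v_5(x) ≥ 0} and ℤ_5^× = {x ∈ ℤ_5 : v_5(x) = 0}. Here v_5(325) = v_5(num) − v_5(den) = 2; compare against these criteria.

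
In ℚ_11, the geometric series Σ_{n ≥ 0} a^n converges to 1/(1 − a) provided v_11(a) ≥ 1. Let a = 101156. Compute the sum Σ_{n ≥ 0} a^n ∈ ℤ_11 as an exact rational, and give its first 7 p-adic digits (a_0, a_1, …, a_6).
Σ a^n = 1/(1 − a) = -1/101155;  first 7 digits = (1, 0, 0, 10, 6, 0, 1)

v_11(a) = 3 ≥ 1, so the series converges in ℤ_11 to 1/(1 − a) = 1/(1 − 101156) = -1/101155. Expand this rational in ℤ_11: compute digits iteratively via d_i = x_i mod 11, x_{i+1} = (x_i − d_i)/11. The first 7 digits are (1, 0, 0, 10, 6, 0, 1).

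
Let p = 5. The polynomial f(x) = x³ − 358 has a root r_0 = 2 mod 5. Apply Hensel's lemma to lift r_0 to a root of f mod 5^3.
r_2 = 52 (mod 125)

Hensel: r_{i+1} = r_i − f(r_i)/f′(r_i) mod 5^{i+2}, where f′(x) = 3x². Iterate:
  r_0 = 2 (mod 5)
  r_1 = 2 (mod 25)
  r_2 = 52 (mod 125)
Final: r = 52 with f(r) ≡ 0 mod 5^3.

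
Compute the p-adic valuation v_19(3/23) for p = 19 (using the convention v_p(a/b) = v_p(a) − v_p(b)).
v_19(3/23) = 0

Factor powers of 19 from the numerator and denominator of the reduced fraction: 3 = 19^0 · 3 and 23 = 19^0 · 23. Apply v_p(a/b) = v_p(a) − v_p(b): v_19(3/23) = 0 − 0 = 0.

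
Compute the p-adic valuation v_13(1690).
v_13(1690) = 2

v_13(n) is the largest exponent k such that 13^k divides n. Factor out: 1690 = 13^2 · 10. (Sign doesn't affect v_p.) So v_13(1690) = 2.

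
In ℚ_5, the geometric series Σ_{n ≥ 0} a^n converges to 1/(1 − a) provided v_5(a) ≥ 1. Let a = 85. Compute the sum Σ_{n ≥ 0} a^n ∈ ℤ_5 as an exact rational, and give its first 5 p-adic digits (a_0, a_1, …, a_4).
Σ a^n = 1/(1 − a) = -1/84;  first 5 digits = (1, 2, 2, 1, 0)

v_5(a) = 1 ≥ 1, so the series converges in ℤ_5 to 1/(1 − a) = 1/(1 − 85) = -1/84. Expand this rational in ℤ_5: compute digits iteratively via d_i = x_i mod 5, x_{i+1} = (x_i − d_i)/5. The first 5 digits are (1, 2, 2, 1, 0).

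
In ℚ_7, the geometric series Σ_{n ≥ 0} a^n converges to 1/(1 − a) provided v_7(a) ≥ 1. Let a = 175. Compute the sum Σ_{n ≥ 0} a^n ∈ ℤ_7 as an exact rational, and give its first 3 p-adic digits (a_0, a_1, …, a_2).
Σ a^n = 1/(1 − a) = -1/174;  first 3 digits = (1, 4, 5)

v_7(a) = 1 ≥ 1, so the series converges in ℤ_7 to 1/(1 − a) = 1/(1 − 175) = -1/174. Expand this rational in ℤ_7: compute digits iteratively via d_i = x_i mod 7, x_{i+1} = (x_i − d_i)/7. The first 3 digits are (1, 4, 5).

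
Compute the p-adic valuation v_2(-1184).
v_2(-1184) = 5

v_2(n) is the largest exponent k such that 2^k divides n. Factor out: -1184 = -2^5 · 37. (Sign doesn't affect v_p.) So v_2(-1184) = 5.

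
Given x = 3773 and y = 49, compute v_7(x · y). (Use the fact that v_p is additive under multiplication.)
v_7(184877) = 5

v_p(x) = 3 (factor: 3773 = 7^3 · 11); v_p(y) = 2 (factor: 49 = 7^2 · 1). Additivity: v_p(xy) = v_p(x) + v_p(y) = 3 + 2 = 5. (Direct check: xy = 184877 = 7^5 · (11).)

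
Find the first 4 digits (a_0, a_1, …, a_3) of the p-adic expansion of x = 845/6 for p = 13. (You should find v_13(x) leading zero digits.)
(a_0, …, a_3) = (0, 0, 3, 2)

v_13(845/6) = 2, so a_0 = ... = a_1 = 0. Factor out: x = 13^2 · u with u = 5/6 a unit in ℤ_13. Expand u iteratively via a_{v+i} = u_i mod 13, u_{i+1} = (u_i − a_{v+i})/13:
  u_0 = 5/6;  a_2 = 3;  u_1 = (u_0 − 3)/13 = -1/6
  u_1 = -1/6;  a_3 = 2;  u_2 = (u_1 − 2)/13 = -1/6
Digits: (0, 0, 3, 2).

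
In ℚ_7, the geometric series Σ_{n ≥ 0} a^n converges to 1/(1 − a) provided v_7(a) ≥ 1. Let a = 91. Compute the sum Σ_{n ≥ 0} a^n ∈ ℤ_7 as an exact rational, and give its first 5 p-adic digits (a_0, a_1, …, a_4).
Σ a^n = 1/(1 − a) = -1/90;  first 5 digits = (1, 6, 2, 2, 3)

v_7(a) = 1 ≥ 1, so the series converges in ℤ_7 to 1/(1 − a) = 1/(1 − 91) = -1/90. Expand this rational in ℤ_7: compute digits iteratively via d_i = x_i mod 7, x_{i+1} = (x_i − d_i)/7. The first 5 digits are (1, 6, 2, 2, 3).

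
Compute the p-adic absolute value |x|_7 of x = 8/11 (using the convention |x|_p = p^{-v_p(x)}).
|8/11|_7 = 1

Step 1 — compute v_7(x) by factoring powers of 7 out of the numerator and denominator: v_7(8/11) = 0. Step 2 — apply |x|_p = p^{-v_p(x)} = 7^{0} = 1.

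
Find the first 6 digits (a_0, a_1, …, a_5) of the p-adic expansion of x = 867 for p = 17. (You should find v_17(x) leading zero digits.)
(a_0, …, a_5) = (0, 0, 3, 0, 0, 0)

v_17(867) = 2, so a_0 = ... = a_1 = 0. Factor out: x = 17^2 · u with u = 3 a unit in ℤ_17. Expand u iteratively via a_{v+i} = u_i mod 17, u_{i+1} = (u_i − a_{v+i})/17:
  u_0 = 3;  a_2 = 3;  u_1 = (u_0 − 3)/17 = 0
  u_1 = 0;  a_3 = 0;  u_2 = (u_1 − 0)/17 = 0
  u_2 = 0;  a_4 = 0;  u_3 = (u_2 − 0)/17 = 0
  u_3 = 0;  a_5 = 0;  u_4 = (u_3 − 0)/17 = 0
Digits: (0, 0, 3, 0, 0, 0).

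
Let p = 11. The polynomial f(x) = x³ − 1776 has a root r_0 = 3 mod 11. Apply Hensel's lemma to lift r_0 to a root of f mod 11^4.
r_3 = 11267 (mod 14641)

Hensel: r_{i+1} = r_i − f(r_i)/f′(r_i) mod 11^{i+2}, where f′(x) = 3x². Iterate:
  r_0 = 3 (mod 11)
  r_1 = 14 (mod 121)
  r_2 = 619 (mod 1331)
  r_3 = 11267 (mod 14641)
Final: r = 11267 with f(r) ≡ 0 mod 11^4.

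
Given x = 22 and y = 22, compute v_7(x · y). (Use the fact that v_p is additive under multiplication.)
v_7(484) = 0

v_p(x) = 0 (factor: 22 = 7^0 · 22); v_p(y) = 0 (factor: 22 = 7^0 · 22). Additivity: v_p(xy) = v_p(x) + v_p(y) = 0 + 0 = 0. (Direct check: xy = 484 = 7^0 · (484).)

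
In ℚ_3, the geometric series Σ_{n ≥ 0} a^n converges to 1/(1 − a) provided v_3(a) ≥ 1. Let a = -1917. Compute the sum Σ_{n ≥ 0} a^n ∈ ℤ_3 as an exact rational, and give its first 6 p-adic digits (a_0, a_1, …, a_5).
Σ a^n = 1/(1 − a) = 1/1918;  first 6 digits = (1, 0, 0, 1, 0, 1)

v_3(a) = 3 ≥ 1, so the series converges in ℤ_3 to 1/(1 − a) = 1/(1 − (-1917)) = 1/1918. Expand this rational in ℤ_3: compute digits iteratively via d_i = x_i mod 3, x_{i+1} = (x_i − d_i)/3. The first 6 digits are (1, 0, 0, 1, 0, 1).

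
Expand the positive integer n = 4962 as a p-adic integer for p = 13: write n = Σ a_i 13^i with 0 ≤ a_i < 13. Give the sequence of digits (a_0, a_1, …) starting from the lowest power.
(a_0, a_1, …) = (9, 4, 3, 2)

Repeated division by 13 gives the digits low-to-high: 4962 = 9 + 4·13^1 + 3·13^2 + 2·13^3. Digit sequence: (9, 4, 3, 2).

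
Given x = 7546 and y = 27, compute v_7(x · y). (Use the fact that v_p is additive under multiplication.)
v_7(203742) = 3

v_p(x) = 3 (factor: 7546 = 7^3 · 22); v_p(y) = 0 (factor: 27 = 7^0 · 27). Additivity: v_p(xy) = v_p(x) + v_p(y) = 3 + 0 = 3. (Direct check: xy = 203742 = 7^3 · (594).)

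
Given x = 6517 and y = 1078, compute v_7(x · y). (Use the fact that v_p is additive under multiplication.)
v_7(7025326) = 5

v_p(x) = 3 (factor: 6517 = 7^3 · 19); v_p(y) = 2 (factor: 1078 = 7^2 · 22). Additivity: v_p(xy) = v_p(x) + v_p(y) = 3 + 2 = 5. (Direct check: xy = 7025326 = 7^5 · (418).)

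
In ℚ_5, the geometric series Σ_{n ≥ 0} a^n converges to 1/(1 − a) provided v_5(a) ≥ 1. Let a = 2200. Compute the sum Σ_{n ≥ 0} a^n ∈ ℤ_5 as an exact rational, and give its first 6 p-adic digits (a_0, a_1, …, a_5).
Σ a^n = 1/(1 − a) = -1/2199;  first 6 digits = (1, 0, 3, 2, 2, 4)

v_5(a) = 2 ≥ 1, so the series converges in ℤ_5 to 1/(1 − a) = 1/(1 − 2200) = -1/2199. Expand this rational in ℤ_5: compute digits iteratively via d_i = x_i mod 5, x_{i+1} = (x_i − d_i)/5. The first 6 digits are (1, 0, 3, 2, 2, 4).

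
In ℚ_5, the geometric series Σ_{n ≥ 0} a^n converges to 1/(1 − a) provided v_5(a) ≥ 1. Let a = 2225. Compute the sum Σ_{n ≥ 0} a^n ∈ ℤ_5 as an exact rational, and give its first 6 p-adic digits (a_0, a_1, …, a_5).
Σ a^n = 1/(1 − a) = -1/2224;  first 6 digits = (1, 0, 4, 2, 4, 4)

v_5(a) = 2 ≥ 1, so the series converges in ℤ_5 to 1/(1 − a) = 1/(1 − 2225) = -1/2224. Expand this rational in ℤ_5: compute digits iteratively via d_i = x_i mod 5, x_{i+1} = (x_i − d_i)/5. The first 6 digits are (1, 0, 4, 2, 4, 4).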